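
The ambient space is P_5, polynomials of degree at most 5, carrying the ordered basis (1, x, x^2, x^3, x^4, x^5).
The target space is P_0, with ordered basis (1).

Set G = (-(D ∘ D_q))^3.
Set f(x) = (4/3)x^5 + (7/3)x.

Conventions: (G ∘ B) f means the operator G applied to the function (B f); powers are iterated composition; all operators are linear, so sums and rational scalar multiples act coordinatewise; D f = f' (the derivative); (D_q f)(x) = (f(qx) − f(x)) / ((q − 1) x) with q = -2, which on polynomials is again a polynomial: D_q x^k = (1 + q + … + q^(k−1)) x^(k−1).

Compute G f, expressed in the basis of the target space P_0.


the image equals g(x) = 0

D_q f = (44/3)x^4 + 7/3
D D_q f = (176/3)x^3
(-(D ∘ D_q)) f = -(176/3)x^3
D_q (-(D ∘ D_q)) f = -176x^2
D D_q (-(D ∘ D_q)) f = -352x
(-(D ∘ D_q)) (-(D ∘ D_q)) f = 352x
D_q (-(D ∘ D_q)) (-(D ∘ D_q)) f = 352
D D_q (-(D ∘ D_q)) (-(D ∘ D_q)) f = 0
(-(D ∘ D_q)) (-(D ∘ D_q)) (-(D ∘ D_q)) f = 0


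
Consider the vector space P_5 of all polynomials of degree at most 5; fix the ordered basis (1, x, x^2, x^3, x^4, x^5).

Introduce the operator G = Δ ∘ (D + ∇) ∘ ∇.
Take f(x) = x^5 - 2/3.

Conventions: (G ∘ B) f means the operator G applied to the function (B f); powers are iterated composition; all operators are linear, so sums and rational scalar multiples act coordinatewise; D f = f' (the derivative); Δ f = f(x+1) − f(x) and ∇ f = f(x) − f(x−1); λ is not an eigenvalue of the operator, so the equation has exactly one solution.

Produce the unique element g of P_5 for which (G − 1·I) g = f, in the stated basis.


write g with unknown coordinates in the stated basis and equate coefficients in (G − 1·I) g = f
solving from the highest basis element down gives g = -x^5 - 120x^2 + 60x - 118/3
check: G g = -120x^2 + 60x - 40
so G g − 1·g = x^5 - 2/3 = f ✓

g(x) = -x^5 - 120x^2 + 60x - 118/3


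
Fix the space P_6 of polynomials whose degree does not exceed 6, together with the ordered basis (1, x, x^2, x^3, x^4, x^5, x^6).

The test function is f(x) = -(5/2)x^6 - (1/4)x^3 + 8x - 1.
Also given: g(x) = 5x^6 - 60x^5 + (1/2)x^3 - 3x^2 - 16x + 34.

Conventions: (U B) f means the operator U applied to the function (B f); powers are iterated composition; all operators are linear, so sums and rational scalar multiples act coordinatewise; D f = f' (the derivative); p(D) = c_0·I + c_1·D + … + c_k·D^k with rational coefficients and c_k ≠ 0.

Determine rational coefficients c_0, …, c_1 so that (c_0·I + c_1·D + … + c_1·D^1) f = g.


p(D) = -2·I + 4·D, i.e. c_0 = -2, c_1 = 4

D^0 f = -(5/2)x^6 - (1/4)x^3 + 8x - 1
D^1 f = -15x^5 - (3/4)x^2 + 8
matching coefficients of g against c_0 f + c_1 Df + … from the top degree down determines the c_i
solution: c_0 = -2, c_1 = 4


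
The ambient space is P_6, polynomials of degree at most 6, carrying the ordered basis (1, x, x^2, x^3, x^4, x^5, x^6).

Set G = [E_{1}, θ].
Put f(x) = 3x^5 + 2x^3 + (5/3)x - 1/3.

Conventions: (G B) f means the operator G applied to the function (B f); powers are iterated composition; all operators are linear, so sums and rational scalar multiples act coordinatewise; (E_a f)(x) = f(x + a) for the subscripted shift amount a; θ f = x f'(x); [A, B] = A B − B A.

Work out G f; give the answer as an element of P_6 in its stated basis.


the image equals g(x) = 15x^4 + 60x^3 + 96x^2 + 72x + 68/3

θ f = 15x^5 + 6x^3 + (5/3)x
E_{1} θ f = 15x^5 + 75x^4 + 156x^3 + 168x^2 + (284/3)x + 68/3
E_{1} f = 3x^5 + 15x^4 + 32x^3 + 36x^2 + (68/3)x + 19/3
θ E_{1} f = 15x^5 + 60x^4 + 96x^3 + 72x^2 + (68/3)x
[E_{1}, θ] f = 15x^4 + 60x^3 + 96x^2 + 72x + 68/3


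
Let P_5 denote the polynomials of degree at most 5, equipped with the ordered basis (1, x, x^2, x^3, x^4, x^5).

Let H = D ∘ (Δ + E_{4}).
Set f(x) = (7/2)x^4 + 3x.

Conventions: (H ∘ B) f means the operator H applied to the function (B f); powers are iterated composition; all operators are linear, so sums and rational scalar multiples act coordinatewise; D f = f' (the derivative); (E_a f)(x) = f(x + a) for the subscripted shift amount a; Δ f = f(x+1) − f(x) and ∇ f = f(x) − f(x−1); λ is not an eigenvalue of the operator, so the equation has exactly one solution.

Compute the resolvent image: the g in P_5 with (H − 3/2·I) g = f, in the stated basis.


write g with unknown coordinates in the stated basis and equate coefficients in (H − 3/2·I) g = f
solving from the highest basis element down gives g = -(7/3)x^4 - (56/9)x^3 - (952/9)x^2 - (15790/27)x - 138596/81
check: H g = -(28/3)x^3 - (476/3)x^2 - (7868/9)x - 69298/27
so H g − 3/2·g = (7/2)x^4 + 3x = f ✓

the result is g(x) = -(7/3)x^4 - (56/9)x^3 - (952/9)x^2 - (15790/27)x - 138596/81


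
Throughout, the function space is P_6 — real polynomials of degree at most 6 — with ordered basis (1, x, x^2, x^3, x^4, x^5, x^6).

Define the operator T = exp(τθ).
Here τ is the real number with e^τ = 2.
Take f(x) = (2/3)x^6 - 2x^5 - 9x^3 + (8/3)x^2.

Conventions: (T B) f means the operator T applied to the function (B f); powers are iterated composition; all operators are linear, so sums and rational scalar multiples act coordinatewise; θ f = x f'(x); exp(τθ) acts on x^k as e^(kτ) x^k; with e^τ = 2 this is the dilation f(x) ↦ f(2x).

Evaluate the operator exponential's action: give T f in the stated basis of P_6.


exp(τθ) x^k = e^(kτ) x^k; with e^τ = 2 this sends x^k to 2^k x^k
x^2 ↦ 4 x^2
x^3 ↦ 8 x^3
x^5 ↦ 32 x^5
x^6 ↦ 64 x^6
applying this coordinatewise to f: exp(τθ) f = (128/3)x^6 - 64x^5 - 72x^3 + (32/3)x^2

the result is g(x) = (128/3)x^6 - 64x^5 - 72x^3 + (32/3)x^2


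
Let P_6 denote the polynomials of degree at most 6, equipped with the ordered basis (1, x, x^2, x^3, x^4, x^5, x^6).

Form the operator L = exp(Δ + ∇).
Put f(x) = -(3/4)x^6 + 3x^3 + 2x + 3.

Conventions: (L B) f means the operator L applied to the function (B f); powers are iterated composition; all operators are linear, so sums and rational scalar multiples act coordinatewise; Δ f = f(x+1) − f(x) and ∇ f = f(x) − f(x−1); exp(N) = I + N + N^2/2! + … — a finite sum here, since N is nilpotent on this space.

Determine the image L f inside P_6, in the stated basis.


order-1 term: -9x^5 - 30x^3 + 18x^2 - 9x + 10
order-2 term: -45x^4 - 180x^2 + 36x - 48
order-3 term: -120x^3 - 360x + 24
order-4 term: -180x^2 - 240
order-5 term: -144x
order-6 term: -48
the series for exp(Δ + ∇) f terminates at order 6
exp(Δ + ∇) f = -(3/4)x^6 - 9x^5 - 45x^4 - 147x^3 - 342x^2 - 475x - 299

the image equals g(x) = -(3/4)x^6 - 9x^5 - 45x^4 - 147x^3 - 342x^2 - 475x - 299


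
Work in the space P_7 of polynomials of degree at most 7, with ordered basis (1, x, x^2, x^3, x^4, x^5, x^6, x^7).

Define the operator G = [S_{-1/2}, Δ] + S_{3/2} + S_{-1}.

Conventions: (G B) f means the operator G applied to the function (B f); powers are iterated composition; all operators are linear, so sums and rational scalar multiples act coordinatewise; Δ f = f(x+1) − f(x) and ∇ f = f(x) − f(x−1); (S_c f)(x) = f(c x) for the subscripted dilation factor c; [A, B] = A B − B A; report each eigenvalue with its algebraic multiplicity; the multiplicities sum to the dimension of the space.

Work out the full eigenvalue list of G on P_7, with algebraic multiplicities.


image of 1: 2
image of x: (1/2)x + 3/2
image of x^2: (13/4)x^2 - (3/2)x + 3/4
image of x^3: (19/8)x^3 + (9/8)x^2 - (9/8)x + 9/8
image of x^4: (97/16)x^4 - (3/4)x^3 + (9/8)x^2 - (9/4)x + 15/16
image of x^5: (211/32)x^5 + (15/32)x^4 - (15/16)x^3 + (45/16)x^2 - (75/32)x + 33/32
image of x^6: (793/64)x^6 - (9/32)x^5 + (45/64)x^4 - (45/16)x^3 + (225/64)x^2 - (99/32)x + 63/64
image of x^7: (2059/128)x^7 + (21/128)x^6 - (63/128)x^5 + (315/128)x^4 - (525/128)x^3 + (693/128)x^2 - (441/128)x + 129/128
the matrix is upper triangular; its diagonal is (2, 1/2, 13/4, 19/8, 97/16, 211/32, 793/64, 2059/128)
for a triangular matrix the eigenvalues are the diagonal entries, with algebraic multiplicity their repetition count

λ = 1/2 (multiplicity 1), λ = 2 (multiplicity 1), λ = 19/8 (multiplicity 1), λ = 13/4 (multiplicity 1), λ = 97/16 (multiplicity 1), λ = 211/32 (multiplicity 1), λ = 793/64 (multiplicity 1), λ = 2059/128 (multiplicity 1)


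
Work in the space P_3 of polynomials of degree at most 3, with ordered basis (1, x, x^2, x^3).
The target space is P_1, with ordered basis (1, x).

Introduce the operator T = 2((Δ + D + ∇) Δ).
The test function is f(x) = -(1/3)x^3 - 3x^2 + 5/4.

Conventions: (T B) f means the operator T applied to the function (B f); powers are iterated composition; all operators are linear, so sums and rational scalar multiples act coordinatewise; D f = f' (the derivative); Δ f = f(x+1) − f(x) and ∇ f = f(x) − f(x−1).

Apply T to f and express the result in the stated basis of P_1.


Δ f = -x^2 - 7x - 10/3
Δ Δ f = -2x - 8
D Δ f = -2x - 7
∇ Δ f = -2x - 6
(Δ + D + ∇) Δ f = -6x - 21
(2((Δ + D + ∇) Δ)) f = -12x - 42

the result is g(x) = -12x - 42


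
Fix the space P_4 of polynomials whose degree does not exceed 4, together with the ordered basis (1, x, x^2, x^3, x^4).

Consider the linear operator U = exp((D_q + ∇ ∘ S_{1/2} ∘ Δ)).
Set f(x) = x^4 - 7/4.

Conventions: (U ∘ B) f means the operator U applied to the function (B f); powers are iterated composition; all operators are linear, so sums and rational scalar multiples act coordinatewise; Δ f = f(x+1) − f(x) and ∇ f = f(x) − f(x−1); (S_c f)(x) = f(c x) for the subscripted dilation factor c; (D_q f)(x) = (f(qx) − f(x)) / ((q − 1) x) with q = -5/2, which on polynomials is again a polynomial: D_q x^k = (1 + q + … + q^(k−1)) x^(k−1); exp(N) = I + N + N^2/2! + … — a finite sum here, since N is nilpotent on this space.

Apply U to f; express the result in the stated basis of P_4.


order-1 term: -(87/8)x^3 + (3/2)x^2 + (3/2)x + 1
order-2 term: -(1653/64)x^2 - (297/32)x - 165/64
order-3 term: (1653/128)x - 749/64
order-4 term: 1653/512
the series for exp((D_q + ∇ ∘ S_{1/2} ∘ Δ)) f terminates at order 4
exp((D_q + ∇ ∘ S_{1/2} ∘ Δ)) f = x^4 - (87/8)x^3 - (1557/64)x^2 + (657/128)x - 6043/512

the result is g(x) = x^4 - (87/8)x^3 - (1557/64)x^2 + (657/128)x - 6043/512


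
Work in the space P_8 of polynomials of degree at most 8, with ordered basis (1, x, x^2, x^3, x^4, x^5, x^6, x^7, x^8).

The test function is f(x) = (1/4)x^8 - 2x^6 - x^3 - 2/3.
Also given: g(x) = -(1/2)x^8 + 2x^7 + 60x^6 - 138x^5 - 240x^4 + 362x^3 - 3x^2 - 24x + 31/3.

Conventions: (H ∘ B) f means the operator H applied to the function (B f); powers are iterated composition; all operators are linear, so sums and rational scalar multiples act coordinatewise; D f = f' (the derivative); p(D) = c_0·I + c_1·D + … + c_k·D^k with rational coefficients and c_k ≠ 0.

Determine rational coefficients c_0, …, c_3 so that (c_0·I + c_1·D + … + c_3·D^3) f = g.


c_0 = -2, c_1 = 1, c_2 = 4, c_3 = -3/2

D^0 f = (1/4)x^8 - 2x^6 - x^3 - 2/3
D^1 f = 2x^7 - 12x^5 - 3x^2
D^2 f = 14x^6 - 60x^4 - 6x
D^3 f = 84x^5 - 240x^3 - 6
matching coefficients of g against c_0 f + c_1 Df + … from the top degree down determines the c_i
solution: c_0 = -2, c_1 = 1, c_2 = 4, c_3 = -3/2


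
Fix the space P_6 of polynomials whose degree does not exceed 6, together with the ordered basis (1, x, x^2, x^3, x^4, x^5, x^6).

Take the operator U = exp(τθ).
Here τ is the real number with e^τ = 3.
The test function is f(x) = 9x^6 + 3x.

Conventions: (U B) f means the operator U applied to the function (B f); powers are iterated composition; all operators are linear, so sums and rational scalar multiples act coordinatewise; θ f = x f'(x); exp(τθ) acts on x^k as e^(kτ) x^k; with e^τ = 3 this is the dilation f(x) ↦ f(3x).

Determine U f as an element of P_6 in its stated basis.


g(x) = 6561x^6 + 9x

exp(τθ) x^k = e^(kτ) x^k; with e^τ = 3 this sends x^k to 3^k x^k
x ↦ 3 x
x^6 ↦ 729 x^6
applying this coordinatewise to f: exp(τθ) f = 6561x^6 + 9x


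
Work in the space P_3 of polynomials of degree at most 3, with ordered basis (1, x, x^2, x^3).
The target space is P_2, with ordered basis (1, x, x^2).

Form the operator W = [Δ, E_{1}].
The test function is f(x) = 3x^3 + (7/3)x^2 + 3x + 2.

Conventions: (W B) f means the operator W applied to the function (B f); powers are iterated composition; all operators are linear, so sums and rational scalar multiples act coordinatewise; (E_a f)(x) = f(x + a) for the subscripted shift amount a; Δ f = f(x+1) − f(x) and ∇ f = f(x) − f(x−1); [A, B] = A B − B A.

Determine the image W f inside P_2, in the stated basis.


E_{1} f = 3x^3 + (34/3)x^2 + (50/3)x + 31/3
Δ E_{1} f = 9x^2 + (95/3)x + 31
Δ f = 9x^2 + (41/3)x + 25/3
E_{1} Δ f = 9x^2 + (95/3)x + 31
[Δ, E_{1}] f = 0

the image equals g(x) = 0


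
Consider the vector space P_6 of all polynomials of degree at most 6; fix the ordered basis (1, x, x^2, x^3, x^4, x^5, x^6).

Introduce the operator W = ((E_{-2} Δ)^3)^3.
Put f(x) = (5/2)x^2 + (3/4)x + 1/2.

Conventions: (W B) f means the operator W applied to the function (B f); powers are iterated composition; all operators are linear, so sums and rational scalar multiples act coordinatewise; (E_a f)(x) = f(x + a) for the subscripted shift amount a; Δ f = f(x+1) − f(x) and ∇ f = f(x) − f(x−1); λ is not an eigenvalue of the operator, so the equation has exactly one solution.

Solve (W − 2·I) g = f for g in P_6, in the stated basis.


g(x) = -(5/4)x^2 - (3/8)x - 1/4

write g with unknown coordinates in the stated basis and equate coefficients in (W − 2·I) g = f
solving from the highest basis element down gives g = -(5/4)x^2 - (3/8)x - 1/4
check: W g = 0
so W g − 2·g = (5/2)x^2 + (3/4)x + 1/2 = f ✓


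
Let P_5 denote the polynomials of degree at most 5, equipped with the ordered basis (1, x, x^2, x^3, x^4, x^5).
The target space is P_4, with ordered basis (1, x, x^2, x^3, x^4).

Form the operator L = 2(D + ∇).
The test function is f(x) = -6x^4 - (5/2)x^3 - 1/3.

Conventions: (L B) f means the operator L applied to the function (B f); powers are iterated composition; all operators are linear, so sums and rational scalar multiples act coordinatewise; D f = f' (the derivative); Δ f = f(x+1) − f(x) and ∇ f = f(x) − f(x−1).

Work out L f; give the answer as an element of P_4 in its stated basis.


D f = -24x^3 - (15/2)x^2
∇ f = -24x^3 + (57/2)x^2 - (33/2)x + 7/2
(D + ∇) f = -48x^3 + 21x^2 - (33/2)x + 7/2
(2(D + ∇)) f = -96x^3 + 42x^2 - 33x + 7

g(x) = -96x^3 + 42x^2 - 33x + 7


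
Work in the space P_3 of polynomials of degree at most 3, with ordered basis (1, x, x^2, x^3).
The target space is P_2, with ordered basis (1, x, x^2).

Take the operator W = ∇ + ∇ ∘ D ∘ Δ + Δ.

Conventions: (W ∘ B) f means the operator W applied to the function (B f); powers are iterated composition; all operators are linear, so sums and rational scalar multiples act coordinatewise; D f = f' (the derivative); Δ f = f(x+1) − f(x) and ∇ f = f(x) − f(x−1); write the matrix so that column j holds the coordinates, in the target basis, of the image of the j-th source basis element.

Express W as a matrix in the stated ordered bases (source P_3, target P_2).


the matrix is [[0, 2, 0, 8]; [0, 0, 4, 0]; [0, 0, 0, 6]] (rows listed top to bottom)

image of 1: 0
image of x: 2
image of x^2: 4x
image of x^3: 6x^2 + 8
each image's coordinates form column j of the matrix


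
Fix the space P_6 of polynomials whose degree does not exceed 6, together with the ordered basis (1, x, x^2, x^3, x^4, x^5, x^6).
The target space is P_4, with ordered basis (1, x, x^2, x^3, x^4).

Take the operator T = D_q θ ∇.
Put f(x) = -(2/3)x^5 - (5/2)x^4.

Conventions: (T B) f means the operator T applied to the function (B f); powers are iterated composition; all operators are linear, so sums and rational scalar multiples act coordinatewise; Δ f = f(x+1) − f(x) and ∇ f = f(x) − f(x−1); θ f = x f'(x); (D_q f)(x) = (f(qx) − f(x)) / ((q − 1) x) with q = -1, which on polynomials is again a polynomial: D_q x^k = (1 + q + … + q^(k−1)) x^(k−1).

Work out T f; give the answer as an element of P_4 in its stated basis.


∇ f = -(10/3)x^4 - (10/3)x^3 + (25/3)x^2 - (20/3)x + 11/6
θ ∇ f = -(40/3)x^4 - 10x^3 + (50/3)x^2 - (20/3)x
D_q θ ∇ f = -10x^2 - 20/3

the image equals g(x) = -10x^2 - 20/3


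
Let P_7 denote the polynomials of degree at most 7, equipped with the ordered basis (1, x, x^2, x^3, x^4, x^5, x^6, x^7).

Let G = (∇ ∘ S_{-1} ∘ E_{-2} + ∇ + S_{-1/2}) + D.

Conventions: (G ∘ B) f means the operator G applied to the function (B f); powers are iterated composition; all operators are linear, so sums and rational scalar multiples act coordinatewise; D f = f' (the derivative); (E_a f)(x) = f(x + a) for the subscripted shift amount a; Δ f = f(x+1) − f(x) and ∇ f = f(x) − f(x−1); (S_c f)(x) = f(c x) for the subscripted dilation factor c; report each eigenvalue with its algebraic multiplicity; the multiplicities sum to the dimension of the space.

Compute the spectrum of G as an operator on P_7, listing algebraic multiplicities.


image of 1: 1
image of x: -(1/2)x + 1
image of x^2: (1/4)x^2 + 6x + 2
image of x^3: -(1/8)x^3 + 3x^2 - 12x - 6
image of x^4: (1/16)x^4 + 12x^3 + 12x^2 + 32x + 14
image of x^5: -(1/32)x^5 + 5x^4 - 40x^3 - 60x^2 - 80x - 30
image of x^6: (1/64)x^6 + 18x^5 + 30x^4 + 160x^3 + 210x^2 + 192x + 62
image of x^7: -(1/128)x^7 + 7x^6 - 84x^5 - 210x^4 - 560x^3 - 630x^2 - 448x - 126
the matrix is upper triangular; its diagonal is (1, -1/2, 1/4, -1/8, 1/16, -1/32, 1/64, -1/128)
for a triangular matrix the eigenvalues are the diagonal entries, with algebraic multiplicity their repetition count

λ = -1/2 (multiplicity 1), λ = -1/8 (multiplicity 1), λ = -1/32 (multiplicity 1), λ = -1/128 (multiplicity 1), λ = 1/64 (multiplicity 1), λ = 1/16 (multiplicity 1), λ = 1/4 (multiplicity 1), λ = 1 (multiplicity 1)


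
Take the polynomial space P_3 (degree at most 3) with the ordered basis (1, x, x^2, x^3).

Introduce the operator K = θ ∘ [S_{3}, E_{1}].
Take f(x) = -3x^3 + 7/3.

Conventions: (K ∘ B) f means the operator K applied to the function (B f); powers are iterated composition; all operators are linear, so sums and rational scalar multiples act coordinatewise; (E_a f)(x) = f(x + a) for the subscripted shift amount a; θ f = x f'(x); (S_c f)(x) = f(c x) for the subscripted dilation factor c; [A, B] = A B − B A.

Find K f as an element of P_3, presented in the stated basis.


E_{1} f = -3x^3 - 9x^2 - 9x - 2/3
S_{3} E_{1} f = -81x^3 - 81x^2 - 27x - 2/3
S_{3} f = -81x^3 + 7/3
E_{1} S_{3} f = -81x^3 - 243x^2 - 243x - 236/3
[S_{3}, E_{1}] f = 162x^2 + 216x + 78
θ [S_{3}, E_{1}] f = 324x^2 + 216x

the image equals g(x) = 324x^2 + 216x


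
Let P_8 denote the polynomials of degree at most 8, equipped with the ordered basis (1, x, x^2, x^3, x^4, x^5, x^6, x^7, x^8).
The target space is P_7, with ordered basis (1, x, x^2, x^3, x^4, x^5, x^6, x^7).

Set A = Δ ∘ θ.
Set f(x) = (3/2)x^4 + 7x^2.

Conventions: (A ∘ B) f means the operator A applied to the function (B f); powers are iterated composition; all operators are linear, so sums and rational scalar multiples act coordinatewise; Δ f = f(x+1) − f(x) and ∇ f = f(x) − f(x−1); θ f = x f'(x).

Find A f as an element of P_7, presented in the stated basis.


the result is g(x) = 24x^3 + 36x^2 + 52x + 20

θ f = 6x^4 + 14x^2
Δ θ f = 24x^3 + 36x^2 + 52x + 20


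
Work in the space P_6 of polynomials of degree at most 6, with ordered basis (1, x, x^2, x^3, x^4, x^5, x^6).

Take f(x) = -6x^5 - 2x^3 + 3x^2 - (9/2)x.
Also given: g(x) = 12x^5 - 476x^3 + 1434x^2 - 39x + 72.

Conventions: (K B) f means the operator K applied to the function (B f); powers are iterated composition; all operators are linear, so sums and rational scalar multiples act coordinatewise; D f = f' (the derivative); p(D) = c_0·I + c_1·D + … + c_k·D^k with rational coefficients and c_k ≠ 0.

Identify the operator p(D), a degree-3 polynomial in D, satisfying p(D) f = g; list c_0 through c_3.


p(D) = -2·I + 4·D^2 − 4·D^3, i.e. c_0 = -2, c_1 = 0, c_2 = 4, c_3 = -4

D^0 f = -6x^5 - 2x^3 + 3x^2 - (9/2)x
D^1 f = -30x^4 - 6x^2 + 6x - 9/2
D^2 f = -120x^3 - 12x + 6
D^3 f = -360x^2 - 12
matching coefficients of g against c_0 f + c_1 Df + … from the top degree down determines the c_i
solution: c_0 = -2, c_1 = 0, c_2 = 4, c_3 = -4


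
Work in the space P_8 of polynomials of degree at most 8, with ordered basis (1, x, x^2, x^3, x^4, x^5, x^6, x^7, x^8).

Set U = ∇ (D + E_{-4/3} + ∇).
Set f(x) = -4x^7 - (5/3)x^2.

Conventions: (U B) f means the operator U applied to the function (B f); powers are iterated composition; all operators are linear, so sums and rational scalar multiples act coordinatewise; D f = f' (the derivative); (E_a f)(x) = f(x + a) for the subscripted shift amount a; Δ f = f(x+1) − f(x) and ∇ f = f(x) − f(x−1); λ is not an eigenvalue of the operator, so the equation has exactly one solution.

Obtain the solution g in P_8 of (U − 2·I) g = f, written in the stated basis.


g(x) = 2x^7 + 7x^6 + 28x^5 + (805/6)x^4 + (3010/27)x^3 + (36319/54)x^2 + (82133/162)x + 639037/2916

write g with unknown coordinates in the stated basis and equate coefficients in (U − 2·I) g = f
solving from the highest basis element down gives g = 2x^7 + 7x^6 + 28x^5 + (805/6)x^4 + (3010/27)x^3 + (36319/54)x^2 + (82133/162)x + 639037/2916
check: U g = 14x^6 + 56x^5 + (805/3)x^4 + (6020/27)x^3 + (36274/27)x^2 + (82133/81)x + 639037/1458
so U g − 2·g = -4x^7 - (5/3)x^2 = f ✓


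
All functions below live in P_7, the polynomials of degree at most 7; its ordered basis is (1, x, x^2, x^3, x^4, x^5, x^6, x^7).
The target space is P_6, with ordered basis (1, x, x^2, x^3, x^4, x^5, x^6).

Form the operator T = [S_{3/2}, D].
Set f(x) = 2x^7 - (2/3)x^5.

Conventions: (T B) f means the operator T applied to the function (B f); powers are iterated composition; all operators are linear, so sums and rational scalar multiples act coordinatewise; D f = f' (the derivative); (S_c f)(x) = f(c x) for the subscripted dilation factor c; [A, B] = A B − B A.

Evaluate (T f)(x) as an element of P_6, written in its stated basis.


g(x) = -(5103/64)x^6 + (135/16)x^4

D f = 14x^6 - (10/3)x^4
S_{3/2} D f = (5103/32)x^6 - (135/8)x^4
S_{3/2} f = (2187/64)x^7 - (81/16)x^5
D S_{3/2} f = (15309/64)x^6 - (405/16)x^4
[S_{3/2}, D] f = -(5103/64)x^6 + (135/16)x^4


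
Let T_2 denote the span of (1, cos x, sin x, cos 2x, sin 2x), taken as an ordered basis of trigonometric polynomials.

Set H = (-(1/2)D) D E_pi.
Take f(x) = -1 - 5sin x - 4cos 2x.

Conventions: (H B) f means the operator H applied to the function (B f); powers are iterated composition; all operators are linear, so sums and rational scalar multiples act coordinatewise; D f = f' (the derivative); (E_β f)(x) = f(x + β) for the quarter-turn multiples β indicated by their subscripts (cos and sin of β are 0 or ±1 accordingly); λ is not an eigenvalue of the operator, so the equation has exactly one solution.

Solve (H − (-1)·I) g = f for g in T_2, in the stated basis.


write g with unknown coordinates in the stated basis and equate coefficients in (H − (-1)·I) g = f
solving from the highest basis element down gives g = -1 - 10sin x - (4/3)cos 2x
check: H g = 5sin x - (8/3)cos 2x
so H g − (-1)·g = -1 - 5sin x - 4cos 2x = f ✓

the result is g(x) = -1 - 10sin x - (4/3)cos 2x


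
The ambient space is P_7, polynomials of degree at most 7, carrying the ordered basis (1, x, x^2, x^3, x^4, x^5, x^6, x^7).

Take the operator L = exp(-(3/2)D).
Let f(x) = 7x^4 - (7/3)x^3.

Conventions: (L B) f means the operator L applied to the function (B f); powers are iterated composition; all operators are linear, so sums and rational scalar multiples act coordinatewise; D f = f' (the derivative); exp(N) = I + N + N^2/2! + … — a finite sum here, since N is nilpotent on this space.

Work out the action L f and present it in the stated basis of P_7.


g(x) = 7x^4 - (133/3)x^3 + 105x^2 - (441/4)x + 693/16

order-1 term: -42x^3 + (21/2)x^2
order-2 term: (189/2)x^2 - (63/4)x
order-3 term: -(189/2)x + 63/8
order-4 term: 567/16
the series for exp(-(3/2)D) f terminates at order 4
exp(-(3/2)D) f = 7x^4 - (133/3)x^3 + 105x^2 - (441/4)x + 693/16


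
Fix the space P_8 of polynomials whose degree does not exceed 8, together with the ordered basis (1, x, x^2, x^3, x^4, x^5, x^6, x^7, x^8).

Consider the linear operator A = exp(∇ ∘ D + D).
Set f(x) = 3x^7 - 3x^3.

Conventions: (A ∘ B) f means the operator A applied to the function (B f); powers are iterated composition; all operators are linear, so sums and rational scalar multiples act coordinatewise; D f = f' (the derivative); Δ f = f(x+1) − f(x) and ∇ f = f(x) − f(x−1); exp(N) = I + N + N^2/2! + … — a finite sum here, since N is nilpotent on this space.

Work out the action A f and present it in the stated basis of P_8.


order-1 term: 21x^6 + 126x^5 - 315x^4 + 420x^3 - 324x^2 + 108x - 12
order-2 term: 63x^5 + 630x^4 - 2520x^2 + 3771x - 1782
order-3 term: 105x^4 + 1260x^3 + 1890x^2 - 3780x + 312
order-4 term: 105x^3 + 1260x^2 + 2520x - 840
order-5 term: 63x^2 + 630x + 945
order-6 term: 21x + 126
order-7 term: 3
the series for exp(∇ ∘ D + D) f terminates at order 7
exp(∇ ∘ D + D) f = 3x^7 + 21x^6 + 189x^5 + 420x^4 + 1782x^3 + 369x^2 + 3270x - 1248

the image equals g(x) = 3x^7 + 21x^6 + 189x^5 + 420x^4 + 1782x^3 + 369x^2 + 3270x - 1248


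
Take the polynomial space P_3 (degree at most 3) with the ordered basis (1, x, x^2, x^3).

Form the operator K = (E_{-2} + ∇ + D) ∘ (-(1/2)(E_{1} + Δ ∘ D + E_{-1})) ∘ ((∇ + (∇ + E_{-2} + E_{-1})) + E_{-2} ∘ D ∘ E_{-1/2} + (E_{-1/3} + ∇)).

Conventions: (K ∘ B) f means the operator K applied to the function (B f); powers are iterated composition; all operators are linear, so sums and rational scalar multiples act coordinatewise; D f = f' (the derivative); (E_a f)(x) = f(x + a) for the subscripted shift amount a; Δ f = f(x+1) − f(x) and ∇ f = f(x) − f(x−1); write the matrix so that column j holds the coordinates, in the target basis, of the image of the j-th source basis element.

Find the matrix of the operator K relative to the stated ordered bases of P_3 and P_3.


image of 1: -3
image of x: -3x - 2/3
image of x^2: -3x^2 - (4/3)x - 109/9
image of x^3: -3x^3 - 2x^2 - (109/3)x - 671/108
each image's coordinates form column j of the matrix

the matrix is [[-3, -2/3, -109/9, -671/108]; [0, -3, -4/3, -109/3]; [0, 0, -3, -2]; [0, 0, 0, -3]] (rows listed top to bottom)


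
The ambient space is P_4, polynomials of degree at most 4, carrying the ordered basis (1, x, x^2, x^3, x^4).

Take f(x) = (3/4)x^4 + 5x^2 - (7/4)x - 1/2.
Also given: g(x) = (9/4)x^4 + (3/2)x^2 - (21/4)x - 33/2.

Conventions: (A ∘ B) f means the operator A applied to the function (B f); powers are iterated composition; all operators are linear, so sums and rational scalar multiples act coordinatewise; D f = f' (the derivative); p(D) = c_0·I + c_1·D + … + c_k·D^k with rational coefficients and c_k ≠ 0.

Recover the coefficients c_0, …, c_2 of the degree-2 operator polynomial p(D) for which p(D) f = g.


D^0 f = (3/4)x^4 + 5x^2 - (7/4)x - 1/2
D^1 f = 3x^3 + 10x - 7/4
D^2 f = 9x^2 + 10
matching coefficients of g against c_0 f + c_1 Df + … from the top degree down determines the c_i
solution: c_0 = 3, c_1 = 0, c_2 = -3/2

c_0 = 3, c_1 = 0, c_2 = -3/2


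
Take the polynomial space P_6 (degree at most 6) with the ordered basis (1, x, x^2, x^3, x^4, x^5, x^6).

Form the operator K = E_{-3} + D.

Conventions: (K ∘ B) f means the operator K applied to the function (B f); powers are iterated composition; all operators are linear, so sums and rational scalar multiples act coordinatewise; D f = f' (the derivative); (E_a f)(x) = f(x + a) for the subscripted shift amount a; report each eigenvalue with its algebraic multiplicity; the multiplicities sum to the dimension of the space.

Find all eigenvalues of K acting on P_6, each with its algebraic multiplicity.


image of 1: 1
image of x: x - 2
image of x^2: x^2 - 4x + 9
image of x^3: x^3 - 6x^2 + 27x - 27
image of x^4: x^4 - 8x^3 + 54x^2 - 108x + 81
image of x^5: x^5 - 10x^4 + 90x^3 - 270x^2 + 405x - 243
image of x^6: x^6 - 12x^5 + 135x^4 - 540x^3 + 1215x^2 - 1458x + 729
the matrix is upper triangular; its diagonal is (1, 1, 1, 1, 1, 1, 1)
for a triangular matrix the eigenvalues are the diagonal entries, with algebraic multiplicity their repetition count

λ = 1 (multiplicity 7)


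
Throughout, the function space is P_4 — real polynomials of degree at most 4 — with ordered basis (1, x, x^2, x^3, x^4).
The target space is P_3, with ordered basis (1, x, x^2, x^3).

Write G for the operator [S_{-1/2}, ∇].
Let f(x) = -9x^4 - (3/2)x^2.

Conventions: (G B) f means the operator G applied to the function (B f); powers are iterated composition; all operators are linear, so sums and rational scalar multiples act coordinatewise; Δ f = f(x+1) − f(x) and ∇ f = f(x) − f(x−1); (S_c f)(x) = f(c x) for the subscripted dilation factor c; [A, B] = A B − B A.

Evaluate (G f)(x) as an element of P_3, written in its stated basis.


the result is g(x) = (27/4)x^3 + (81/8)x^2 + (45/2)x + 153/16

∇ f = -36x^3 + 54x^2 - 39x + 21/2
S_{-1/2} ∇ f = (9/2)x^3 + (27/2)x^2 + (39/2)x + 21/2
S_{-1/2} f = -(9/16)x^4 - (3/8)x^2
∇ S_{-1/2} f = -(9/4)x^3 + (27/8)x^2 - 3x + 15/16
[S_{-1/2}, ∇] f = (27/4)x^3 + (81/8)x^2 + (45/2)x + 153/16


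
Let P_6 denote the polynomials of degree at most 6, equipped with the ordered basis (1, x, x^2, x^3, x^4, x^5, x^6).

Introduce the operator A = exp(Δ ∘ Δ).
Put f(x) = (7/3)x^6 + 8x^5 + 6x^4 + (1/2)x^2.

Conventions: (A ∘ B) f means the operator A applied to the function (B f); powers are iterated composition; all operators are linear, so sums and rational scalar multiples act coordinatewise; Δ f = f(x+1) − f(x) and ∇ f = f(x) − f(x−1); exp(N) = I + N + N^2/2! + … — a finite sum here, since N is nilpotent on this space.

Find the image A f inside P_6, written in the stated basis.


g(x) = (7/3)x^6 + 8x^5 + 76x^4 + 440x^3 + (2925/2)x^2 + 3284x + 10805/3

order-1 term: 70x^4 + 440x^3 + 1042x^2 + 1124x + 1409/3
order-2 term: 420x^2 + 2160x + 2852
order-3 term: 280
the series for exp(Δ ∘ Δ) f terminates at order 3
exp(Δ ∘ Δ) f = (7/3)x^6 + 8x^5 + 76x^4 + 440x^3 + (2925/2)x^2 + 3284x + 10805/3


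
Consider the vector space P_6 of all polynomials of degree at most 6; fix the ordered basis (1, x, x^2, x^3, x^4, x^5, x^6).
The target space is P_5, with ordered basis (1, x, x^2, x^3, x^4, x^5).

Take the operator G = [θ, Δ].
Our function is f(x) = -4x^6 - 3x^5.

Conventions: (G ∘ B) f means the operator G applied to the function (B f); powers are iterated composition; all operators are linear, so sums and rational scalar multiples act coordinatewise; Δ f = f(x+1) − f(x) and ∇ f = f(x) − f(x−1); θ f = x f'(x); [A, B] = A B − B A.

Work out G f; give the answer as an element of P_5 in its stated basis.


g(x) = 24x^5 + 135x^4 + 300x^3 + 330x^2 + 180x + 39

Δ f = -24x^5 - 75x^4 - 110x^3 - 90x^2 - 39x - 7
θ Δ f = -120x^5 - 300x^4 - 330x^3 - 180x^2 - 39x
θ f = -24x^6 - 15x^5
Δ θ f = -144x^5 - 435x^4 - 630x^3 - 510x^2 - 219x - 39
[θ, Δ] f = 24x^5 + 135x^4 + 300x^3 + 330x^2 + 180x + 39


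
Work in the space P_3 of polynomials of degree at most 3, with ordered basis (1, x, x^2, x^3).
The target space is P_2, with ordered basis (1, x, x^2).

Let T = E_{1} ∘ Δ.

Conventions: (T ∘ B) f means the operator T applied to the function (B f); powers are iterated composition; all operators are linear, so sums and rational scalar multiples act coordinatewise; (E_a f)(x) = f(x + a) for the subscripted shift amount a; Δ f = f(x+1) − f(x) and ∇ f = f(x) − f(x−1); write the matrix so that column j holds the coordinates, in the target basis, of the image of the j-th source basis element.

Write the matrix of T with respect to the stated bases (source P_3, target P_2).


the matrix is [[0, 1, 3, 7]; [0, 0, 2, 9]; [0, 0, 0, 3]] (rows listed top to bottom)

image of 1: 0
image of x: 1
image of x^2: 2x + 3
image of x^3: 3x^2 + 9x + 7
each image's coordinates form column j of the matrix


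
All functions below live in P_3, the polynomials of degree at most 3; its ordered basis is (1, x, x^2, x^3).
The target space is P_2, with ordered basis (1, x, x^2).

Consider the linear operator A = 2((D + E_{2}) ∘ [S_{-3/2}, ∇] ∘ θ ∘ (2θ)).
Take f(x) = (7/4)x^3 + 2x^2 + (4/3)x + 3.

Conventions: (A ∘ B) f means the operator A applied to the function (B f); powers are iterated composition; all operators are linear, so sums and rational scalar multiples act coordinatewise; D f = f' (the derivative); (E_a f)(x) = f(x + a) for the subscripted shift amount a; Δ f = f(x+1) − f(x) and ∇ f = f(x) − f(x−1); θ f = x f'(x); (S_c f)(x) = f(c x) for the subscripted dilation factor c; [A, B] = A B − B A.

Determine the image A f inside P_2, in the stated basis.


g(x) = (8505/8)x^2 + (46275/8)x + 8395/3

θ f = (21/4)x^3 + 4x^2 + (4/3)x
(2θ) f = (21/2)x^3 + 8x^2 + (8/3)x
θ (2θ) f = (63/2)x^3 + 16x^2 + (8/3)x
∇ θ (2θ) f = (189/2)x^2 - (125/2)x + 109/6
S_{-3/2} ∇ θ (2θ) f = (1701/8)x^2 + (375/4)x + 109/6
S_{-3/2} θ (2θ) f = -(1701/16)x^3 + 36x^2 - 4x
∇ S_{-3/2} θ (2θ) f = -(5103/16)x^2 + (6255/16)x - 2341/16
[S_{-3/2}, ∇] θ (2θ) f = (8505/16)x^2 - (4755/16)x + 7895/48
D [S_{-3/2}, ∇] θ (2θ) f = (8505/8)x - 4755/16
E_{2} [S_{-3/2}, ∇] θ (2θ) f = (8505/16)x^2 + (29265/16)x + 81425/48
(D + E_{2}) [S_{-3/2}, ∇] θ (2θ) f = (8505/16)x^2 + (46275/16)x + 8395/6
(2((D + E_{2}) ∘ [S_{-3/2}, ∇] ∘ θ ∘ (2θ))) f = (8505/8)x^2 + (46275/8)x + 8395/3


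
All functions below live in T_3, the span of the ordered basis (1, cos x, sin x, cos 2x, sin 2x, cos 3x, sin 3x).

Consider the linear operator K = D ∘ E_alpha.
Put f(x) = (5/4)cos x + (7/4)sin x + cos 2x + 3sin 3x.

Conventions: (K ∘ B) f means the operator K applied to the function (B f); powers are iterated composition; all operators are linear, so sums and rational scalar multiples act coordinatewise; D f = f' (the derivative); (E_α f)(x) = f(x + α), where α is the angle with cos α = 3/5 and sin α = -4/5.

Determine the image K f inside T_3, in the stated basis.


E_alpha f = -(13/20)cos x + (41/20)sin x - (7/25)cos 2x + (24/25)sin 2x - (132/125)cos 3x - (351/125)sin 3x
D E_alpha f = (41/20)cos x + (13/20)sin x + (48/25)cos 2x + (14/25)sin 2x - (1053/125)cos 3x + (396/125)sin 3x

the image equals g(x) = (41/20)cos x + (13/20)sin x + (48/25)cos 2x + (14/25)sin 2x - (1053/125)cos 3x + (396/125)sin 3x


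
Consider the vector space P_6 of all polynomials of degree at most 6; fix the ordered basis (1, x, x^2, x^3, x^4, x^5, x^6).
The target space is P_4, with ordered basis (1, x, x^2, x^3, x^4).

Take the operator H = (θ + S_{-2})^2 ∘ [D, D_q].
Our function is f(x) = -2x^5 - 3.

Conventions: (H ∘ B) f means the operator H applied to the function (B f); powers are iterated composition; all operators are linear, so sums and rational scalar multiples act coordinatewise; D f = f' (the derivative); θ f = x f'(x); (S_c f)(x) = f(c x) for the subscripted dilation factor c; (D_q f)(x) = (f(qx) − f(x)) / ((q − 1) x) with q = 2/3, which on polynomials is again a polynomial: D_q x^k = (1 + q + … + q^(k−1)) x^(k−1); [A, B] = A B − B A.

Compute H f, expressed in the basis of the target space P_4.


D_q f = -(422/81)x^4
D D_q f = -(1688/81)x^3
D f = -10x^4
D_q D f = -(650/27)x^3
[D, D_q] f = (262/81)x^3
θ [D, D_q] f = (262/27)x^3
S_{-2} [D, D_q] f = -(2096/81)x^3
(θ + S_{-2}) [D, D_q] f = -(1310/81)x^3
θ (θ + S_{-2}) [D, D_q] f = -(1310/27)x^3
S_{-2} (θ + S_{-2}) [D, D_q] f = (10480/81)x^3
(θ + S_{-2}) (θ + S_{-2}) [D, D_q] f = (6550/81)x^3

the image equals g(x) = (6550/81)x^3


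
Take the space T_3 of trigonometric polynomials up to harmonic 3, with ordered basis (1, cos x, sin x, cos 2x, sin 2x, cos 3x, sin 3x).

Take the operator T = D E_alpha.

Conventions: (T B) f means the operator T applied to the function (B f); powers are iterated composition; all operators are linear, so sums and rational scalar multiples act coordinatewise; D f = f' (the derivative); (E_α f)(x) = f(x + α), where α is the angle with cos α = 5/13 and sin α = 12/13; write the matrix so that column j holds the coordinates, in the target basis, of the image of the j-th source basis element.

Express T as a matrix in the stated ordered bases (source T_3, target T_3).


the matrix is [[0, 0, 0, 0, 0, 0, 0]; [0, -12/13, 5/13, 0, 0, 0, 0]; [0, -5/13, -12/13, 0, 0, 0, 0]; [0, 0, 0, -240/169, -238/169, 0, 0]; [0, 0, 0, 238/169, -240/169, 0, 0]; [0, 0, 0, 0, 0, 2484/2197, -6105/2197]; [0, 0, 0, 0, 0, 6105/2197, 2484/2197]] (rows listed top to bottom)

image of 1: 0
image of cos x: -(12/13)cos x - (5/13)sin x
image of sin x: (5/13)cos x - (12/13)sin x
image of cos 2x: -(240/169)cos 2x + (238/169)sin 2x
image of sin 2x: -(238/169)cos 2x - (240/169)sin 2x
image of cos 3x: (2484/2197)cos 3x + (6105/2197)sin 3x
image of sin 3x: -(6105/2197)cos 3x + (2484/2197)sin 3x
each image's coordinates form column j of the matrix


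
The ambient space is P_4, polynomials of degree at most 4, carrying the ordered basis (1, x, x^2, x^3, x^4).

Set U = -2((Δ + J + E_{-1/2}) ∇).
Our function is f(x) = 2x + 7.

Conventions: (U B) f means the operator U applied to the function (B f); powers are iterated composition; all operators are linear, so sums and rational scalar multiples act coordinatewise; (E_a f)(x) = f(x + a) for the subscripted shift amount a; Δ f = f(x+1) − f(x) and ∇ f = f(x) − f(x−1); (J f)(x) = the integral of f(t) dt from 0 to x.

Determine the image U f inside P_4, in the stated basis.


the result is g(x) = -4x - 4

∇ f = 2
Δ ∇ f = 0
J ∇ f = 2x
E_{-1/2} ∇ f = 2
(Δ + J + E_{-1/2}) ∇ f = 2x + 2
(-2((Δ + J + E_{-1/2}) ∇)) f = -4x - 4


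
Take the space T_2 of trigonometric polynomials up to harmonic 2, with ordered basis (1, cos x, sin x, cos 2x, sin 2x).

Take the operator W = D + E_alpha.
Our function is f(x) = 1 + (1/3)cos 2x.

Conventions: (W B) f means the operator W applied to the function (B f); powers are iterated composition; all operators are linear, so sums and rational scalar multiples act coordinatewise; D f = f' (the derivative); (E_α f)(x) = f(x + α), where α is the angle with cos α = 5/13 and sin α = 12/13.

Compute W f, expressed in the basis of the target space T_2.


the image equals g(x) = 1 - (119/507)cos 2x - (458/507)sin 2x

D f = -(2/3)sin 2x
E_alpha f = 1 - (119/507)cos 2x - (40/169)sin 2x
(D + E_alpha) f = 1 - (119/507)cos 2x - (458/507)sin 2x


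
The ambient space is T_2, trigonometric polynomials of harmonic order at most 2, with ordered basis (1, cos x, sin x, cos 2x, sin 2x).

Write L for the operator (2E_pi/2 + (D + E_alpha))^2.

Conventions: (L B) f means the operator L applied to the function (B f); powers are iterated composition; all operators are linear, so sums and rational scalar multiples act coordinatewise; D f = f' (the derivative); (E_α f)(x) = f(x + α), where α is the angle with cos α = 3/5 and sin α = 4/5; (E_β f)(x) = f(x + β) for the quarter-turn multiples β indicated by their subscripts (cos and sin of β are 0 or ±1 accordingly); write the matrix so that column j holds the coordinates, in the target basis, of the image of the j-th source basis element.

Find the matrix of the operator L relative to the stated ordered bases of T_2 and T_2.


the matrix is [[9, 0, 0, 0, 0]; [0, -352/25, 114/25, 0, 0]; [0, -114/25, -352/25, 0, 0]; [0, 0, 0, -2227/625, -8436/625]; [0, 0, 0, 8436/625, -2227/625]] (rows listed top to bottom)

image of 1: 9
image of cos x: -(352/25)cos x - (114/25)sin x
image of sin x: (114/25)cos x - (352/25)sin x
image of cos 2x: -(2227/625)cos 2x + (8436/625)sin 2x
image of sin 2x: -(8436/625)cos 2x - (2227/625)sin 2x
each image's coordinates form column j of the matrix


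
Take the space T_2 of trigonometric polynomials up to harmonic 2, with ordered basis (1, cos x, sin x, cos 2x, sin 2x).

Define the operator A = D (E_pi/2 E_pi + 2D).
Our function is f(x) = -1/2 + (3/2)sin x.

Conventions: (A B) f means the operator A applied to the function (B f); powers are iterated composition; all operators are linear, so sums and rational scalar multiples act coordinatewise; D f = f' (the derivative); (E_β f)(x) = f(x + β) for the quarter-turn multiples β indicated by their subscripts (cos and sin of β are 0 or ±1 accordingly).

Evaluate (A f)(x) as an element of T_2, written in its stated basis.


the result is g(x) = -(3/2)sin x

E_pi f = -1/2 - (3/2)sin x
E_pi/2 E_pi f = -1/2 - (3/2)cos x
D f = (3/2)cos x
(2D) f = 3cos x
(E_pi/2 E_pi + 2D) f = -1/2 + (3/2)cos x
D (E_pi/2 E_pi + 2D) f = -(3/2)sin x
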